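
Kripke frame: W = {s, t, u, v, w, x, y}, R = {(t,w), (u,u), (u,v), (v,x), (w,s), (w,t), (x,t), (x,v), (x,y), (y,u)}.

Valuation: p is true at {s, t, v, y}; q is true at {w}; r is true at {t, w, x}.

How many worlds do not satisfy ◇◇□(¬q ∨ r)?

1

s: no successors, so ◇◇□(¬q ∨ r) fails. ✗
t: successors {w}; ◇□(¬q ∨ r) there: w:T. ✓
u: successors {u, v}; ◇□(¬q ∨ r) there: u:T, v:T. ✓
v: successors {x}; ◇□(¬q ∨ r) there: x:T. ✓
w: successors {s, t}; ◇□(¬q ∨ r) there: s:F, t:T. ✓
x: successors {t, v, y}; ◇□(¬q ∨ r) there: t:T, v:T, y:T. ✓
y: successors {u}; ◇□(¬q ∨ r) there: u:T. ✓
Satisfying worlds: {t, u, v, w, x, y}.
So ◇◇□(¬q ∨ r) fails at the other 1 world.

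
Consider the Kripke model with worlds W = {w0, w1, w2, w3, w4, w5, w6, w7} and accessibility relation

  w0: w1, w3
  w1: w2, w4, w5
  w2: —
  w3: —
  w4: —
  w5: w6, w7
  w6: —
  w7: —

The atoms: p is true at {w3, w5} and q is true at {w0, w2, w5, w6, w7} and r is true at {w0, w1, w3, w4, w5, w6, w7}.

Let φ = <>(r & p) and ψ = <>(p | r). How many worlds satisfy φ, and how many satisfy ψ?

For <>(r & p):
w0: successors {w1, w3}; r & p there: w1:F, w3:T. ✓
w1: successors {w2, w4, w5}; r & p there: w2:F, w4:F, w5:T. ✓
w2: no successors, so <>(r & p) fails. ✗
w3: no successors, so <>(r & p) fails. ✗
w4: no successors, so <>(r & p) fails. ✗
w5: successors {w6, w7}; r & p there: w6:F, w7:F. ✗
w6: no successors, so <>(r & p) fails. ✗
w7: no successors, so <>(r & p) fails. ✗
— 2 worlds.
For <>(p | r):
w0: successors {w1, w3}; p | r there: w1:T, w3:T. ✓
w1: successors {w2, w4, w5}; p | r there: w2:F, w4:T, w5:T. ✓
w2: no successors, so <>(p | r) fails. ✗
w3: no successors, so <>(p | r) fails. ✗
w4: no successors, so <>(p | r) fails. ✗
w5: successors {w6, w7}; p | r there: w6:T, w7:T. ✓
w6: no successors, so <>(p | r) fails. ✗
w7: no successors, so <>(p | r) fails. ✗
— 3 worlds.

2 and 3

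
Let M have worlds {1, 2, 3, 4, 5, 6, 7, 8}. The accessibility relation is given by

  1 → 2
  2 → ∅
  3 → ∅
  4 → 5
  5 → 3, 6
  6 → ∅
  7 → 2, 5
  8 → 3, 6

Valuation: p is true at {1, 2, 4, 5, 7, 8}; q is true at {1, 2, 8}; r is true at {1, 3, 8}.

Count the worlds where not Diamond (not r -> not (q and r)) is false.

1: Diamond (not r -> not (q and r)) is T. ✗
2: Diamond (not r -> not (q and r)) is F. ✓
3: Diamond (not r -> not (q and r)) is F. ✓
4: Diamond (not r -> not (q and r)) is T. ✗
5: Diamond (not r -> not (q and r)) is T. ✗
6: Diamond (not r -> not (q and r)) is F. ✓
7: Diamond (not r -> not (q and r)) is T. ✗
8: Diamond (not r -> not (q and r)) is T. ✗
Satisfying worlds: {2, 3, 6}.
So not Diamond (not r -> not (q and r)) fails at the other 5 worlds.

5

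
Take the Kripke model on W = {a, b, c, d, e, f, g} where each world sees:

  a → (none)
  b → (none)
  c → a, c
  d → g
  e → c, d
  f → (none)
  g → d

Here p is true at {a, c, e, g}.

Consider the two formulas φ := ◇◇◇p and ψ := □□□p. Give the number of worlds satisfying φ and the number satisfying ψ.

3 and 5

For ◇◇◇p:
a: no successors, so ◇◇◇p fails. ✗
b: no successors, so ◇◇◇p fails. ✗
c: successors {a, c}; ◇◇p there: a:F, c:T. ✓
d: successors {g}; ◇◇p there: g:T. ✓
e: successors {c, d}; ◇◇p there: c:T, d:F. ✓
f: no successors, so ◇◇◇p fails. ✗
g: successors {d}; ◇◇p there: d:F. ✗
— 3 worlds.
For □□□p:
a: no successors, so □□□p holds vacuously. ✓
b: no successors, so □□□p holds vacuously. ✓
c: successors {a, c}; □□p there: a:T, c:T. ✓
d: successors {g}; □□p there: g:T. ✓
e: successors {c, d}; □□p there: c:T, d:F. ✗
f: no successors, so □□□p holds vacuously. ✓
g: successors {d}; □□p there: d:F. ✗
— 5 worlds.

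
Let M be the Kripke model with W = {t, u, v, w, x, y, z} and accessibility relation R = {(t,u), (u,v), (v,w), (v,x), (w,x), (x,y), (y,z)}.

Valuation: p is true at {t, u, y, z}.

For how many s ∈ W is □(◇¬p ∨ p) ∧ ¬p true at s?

1

t: □(◇¬p ∨ p) is T, ¬p is F. ✗
u: □(◇¬p ∨ p) is T, ¬p is F. ✗
v: □(◇¬p ∨ p) is F, ¬p is T. ✗
w: □(◇¬p ∨ p) is F, ¬p is T. ✗
x: □(◇¬p ∨ p) is T, ¬p is T. ✓
y: □(◇¬p ∨ p) is T, ¬p is F. ✗
z: □(◇¬p ∨ p) is T, ¬p is F. ✗
Satisfying worlds: {x}.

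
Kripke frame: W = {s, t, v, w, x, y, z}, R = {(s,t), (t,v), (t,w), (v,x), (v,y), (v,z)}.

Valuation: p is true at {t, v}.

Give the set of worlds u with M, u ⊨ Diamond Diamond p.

{s}

s: successors {t}; Diamond p there: t:T. ✓
t: successors {v, w}; Diamond p there: v:F, w:F. ✗
v: successors {x, y, z}; Diamond p there: x:F, y:F, z:F. ✗
w: no successors, so Diamond Diamond p fails. ✗
x: no successors, so Diamond Diamond p fails. ✗
y: no successors, so Diamond Diamond p fails. ✗
z: no successors, so Diamond Diamond p fails. ✗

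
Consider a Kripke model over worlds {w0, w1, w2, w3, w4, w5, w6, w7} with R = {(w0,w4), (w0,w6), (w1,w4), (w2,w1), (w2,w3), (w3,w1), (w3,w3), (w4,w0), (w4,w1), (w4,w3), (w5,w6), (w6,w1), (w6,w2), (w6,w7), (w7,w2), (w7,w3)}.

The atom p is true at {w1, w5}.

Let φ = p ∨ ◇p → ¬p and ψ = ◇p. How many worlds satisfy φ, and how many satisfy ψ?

6 and 4

For p ∨ ◇p → ¬p:
w0: p ∨ ◇p is F, ¬p is T. ✓
w1: p ∨ ◇p is T, ¬p is F. ✗
w2: p ∨ ◇p is T, ¬p is T. ✓
w3: p ∨ ◇p is T, ¬p is T. ✓
w4: p ∨ ◇p is T, ¬p is T. ✓
w5: p ∨ ◇p is T, ¬p is F. ✗
w6: p ∨ ◇p is T, ¬p is T. ✓
w7: p ∨ ◇p is F, ¬p is T. ✓
— 6 worlds.
For ◇p:
w0: successors {w4, w6}; p there: w4:F, w6:F. ✗
w1: successors {w4}; p there: w4:F. ✗
w2: successors {w1, w3}; p there: w1:T, w3:F. ✓
w3: successors {w1, w3}; p there: w1:T, w3:F. ✓
w4: successors {w0, w1, w3}; p there: w0:F, w1:T, w3:F. ✓
w5: successors {w6}; p there: w6:F. ✗
w6: successors {w1, w2, w7}; p there: w1:T, w2:F, w7:F. ✓
w7: successors {w2, w3}; p there: w2:F, w3:F. ✗
— 4 worlds.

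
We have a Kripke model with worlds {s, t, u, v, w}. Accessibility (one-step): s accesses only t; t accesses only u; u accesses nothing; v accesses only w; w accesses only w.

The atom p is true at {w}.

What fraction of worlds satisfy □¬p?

3/5

s: successors {t}; ¬p there: t:T. ✓
t: successors {u}; ¬p there: u:T. ✓
u: no successors, so □¬p holds vacuously. ✓
v: successors {w}; ¬p there: w:F. ✗
w: successors {w}; ¬p there: w:F. ✗
That's 3 of 5 worlds, so 3/5.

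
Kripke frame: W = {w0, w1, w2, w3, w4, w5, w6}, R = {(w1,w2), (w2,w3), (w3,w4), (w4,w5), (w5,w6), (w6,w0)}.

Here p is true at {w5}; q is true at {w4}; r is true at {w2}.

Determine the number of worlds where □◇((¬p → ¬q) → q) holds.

2

w0: no successors, so □◇((¬p → ¬q) → q) holds vacuously. ✓
w1: successors {w2}; ◇((¬p → ¬q) → q) there: w2:F. ✗
w2: successors {w3}; ◇((¬p → ¬q) → q) there: w3:T. ✓
w3: successors {w4}; ◇((¬p → ¬q) → q) there: w4:F. ✗
w4: successors {w5}; ◇((¬p → ¬q) → q) there: w5:F. ✗
w5: successors {w6}; ◇((¬p → ¬q) → q) there: w6:F. ✗
w6: successors {w0}; ◇((¬p → ¬q) → q) there: w0:F. ✗
Satisfying worlds: {w0, w2}.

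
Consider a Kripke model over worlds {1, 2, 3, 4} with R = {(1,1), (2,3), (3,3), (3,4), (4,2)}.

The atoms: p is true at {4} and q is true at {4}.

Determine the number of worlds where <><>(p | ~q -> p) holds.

2

1: successors {1}; <>(p | ~q -> p) there: 1:F. ✗
2: successors {3}; <>(p | ~q -> p) there: 3:T. ✓
3: successors {3, 4}; <>(p | ~q -> p) there: 3:T, 4:F. ✓
4: successors {2}; <>(p | ~q -> p) there: 2:F. ✗
Satisfying worlds: {2, 3}.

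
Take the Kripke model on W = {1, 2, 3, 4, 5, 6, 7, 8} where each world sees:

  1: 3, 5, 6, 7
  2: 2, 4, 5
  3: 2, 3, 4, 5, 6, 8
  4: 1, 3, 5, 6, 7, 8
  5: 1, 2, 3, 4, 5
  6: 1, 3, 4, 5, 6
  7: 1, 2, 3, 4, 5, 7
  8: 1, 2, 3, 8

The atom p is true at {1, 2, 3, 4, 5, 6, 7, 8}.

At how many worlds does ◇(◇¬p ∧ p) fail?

1: successors {3, 5, 6, 7}; ◇¬p ∧ p there: 3:F, 5:F, 6:F, 7:F. ✗
2: successors {2, 4, 5}; ◇¬p ∧ p there: 2:F, 4:F, 5:F. ✗
3: successors {2, 3, 4, 5, 6, 8}; ◇¬p ∧ p there: 2:F, 3:F, 4:F, 5:F, 6:F, 8:F. ✗
4: successors {1, 3, 5, 6, 7, 8}; ◇¬p ∧ p there: 1:F, 3:F, 5:F, 6:F, 7:F, 8:F. ✗
5: successors {1, 2, 3, 4, 5}; ◇¬p ∧ p there: 1:F, 2:F, 3:F, 4:F, 5:F. ✗
6: successors {1, 3, 4, 5, 6}; ◇¬p ∧ p there: 1:F, 3:F, 4:F, 5:F, 6:F. ✗
7: successors {1, 2, 3, 4, 5, 7}; ◇¬p ∧ p there: 1:F, 2:F, 3:F, 4:F, 5:F, 7:F. ✗
8: successors {1, 2, 3, 8}; ◇¬p ∧ p there: 1:F, 2:F, 3:F, 8:F. ✗
Satisfying worlds: ∅.
So ◇(◇¬p ∧ p) fails at the other 8 worlds.

8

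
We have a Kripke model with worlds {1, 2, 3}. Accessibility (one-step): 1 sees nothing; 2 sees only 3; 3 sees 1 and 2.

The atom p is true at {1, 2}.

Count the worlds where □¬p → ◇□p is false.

1: □¬p is T, ◇□p is F. ✗
2: □¬p is T, ◇□p is T. ✓
3: □¬p is F, ◇□p is T. ✓
Satisfying worlds: {2, 3}.
So □¬p → ◇□p fails at the other 1 world.

1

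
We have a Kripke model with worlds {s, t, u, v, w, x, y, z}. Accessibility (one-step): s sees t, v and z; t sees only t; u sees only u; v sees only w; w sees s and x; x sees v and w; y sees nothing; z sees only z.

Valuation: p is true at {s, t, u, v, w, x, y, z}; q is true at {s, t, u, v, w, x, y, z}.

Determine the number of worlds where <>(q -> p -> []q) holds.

7

s: successors {t, v, z}; q -> p -> []q there: t:T, v:T, z:T. ✓
t: successors {t}; q -> p -> []q there: t:T. ✓
u: successors {u}; q -> p -> []q there: u:T. ✓
v: successors {w}; q -> p -> []q there: w:T. ✓
w: successors {s, x}; q -> p -> []q there: s:T, x:T. ✓
x: successors {v, w}; q -> p -> []q there: v:T, w:T. ✓
y: no successors, so <>(q -> p -> []q) fails. ✗
z: successors {z}; q -> p -> []q there: z:T. ✓
Satisfying worlds: {s, t, u, v, w, x, z}.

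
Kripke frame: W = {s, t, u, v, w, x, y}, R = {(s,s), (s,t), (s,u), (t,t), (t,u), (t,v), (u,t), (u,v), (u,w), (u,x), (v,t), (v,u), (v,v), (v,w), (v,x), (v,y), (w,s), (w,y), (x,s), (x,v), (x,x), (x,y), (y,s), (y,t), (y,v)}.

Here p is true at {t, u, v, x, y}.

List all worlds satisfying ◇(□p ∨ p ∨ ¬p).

s: successors {s, t, u}; □p ∨ p ∨ ¬p there: s:T, t:T, u:T. ✓
t: successors {t, u, v}; □p ∨ p ∨ ¬p there: t:T, u:T, v:T. ✓
u: successors {t, v, w, x}; □p ∨ p ∨ ¬p there: t:T, v:T, w:T, x:T. ✓
v: successors {t, u, v, w, x, y}; □p ∨ p ∨ ¬p there: t:T, u:T, v:T, w:T, x:T, y:T. ✓
w: successors {s, y}; □p ∨ p ∨ ¬p there: s:T, y:T. ✓
x: successors {s, v, x, y}; □p ∨ p ∨ ¬p there: s:T, v:T, x:T, y:T. ✓
y: successors {s, t, v}; □p ∨ p ∨ ¬p there: s:T, t:T, v:T. ✓

{s, t, u, v, w, x, y}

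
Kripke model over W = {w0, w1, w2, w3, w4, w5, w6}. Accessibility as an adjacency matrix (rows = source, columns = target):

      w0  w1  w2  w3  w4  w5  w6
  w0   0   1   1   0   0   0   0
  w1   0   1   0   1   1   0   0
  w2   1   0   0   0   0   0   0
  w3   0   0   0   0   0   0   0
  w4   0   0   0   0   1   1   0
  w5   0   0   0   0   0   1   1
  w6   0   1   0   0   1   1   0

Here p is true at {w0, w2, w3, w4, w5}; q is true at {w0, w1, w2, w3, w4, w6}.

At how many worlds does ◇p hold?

6

w0: successors {w1, w2}; p there: w1:F, w2:T. ✓
w1: successors {w1, w3, w4}; p there: w1:F, w3:T, w4:T. ✓
w2: successors {w0}; p there: w0:T. ✓
w3: no successors, so ◇p fails. ✗
w4: successors {w4, w5}; p there: w4:T, w5:T. ✓
w5: successors {w5, w6}; p there: w5:T, w6:F. ✓
w6: successors {w1, w4, w5}; p there: w1:F, w4:T, w5:T. ✓
Satisfying worlds: {w0, w1, w2, w4, w5, w6}.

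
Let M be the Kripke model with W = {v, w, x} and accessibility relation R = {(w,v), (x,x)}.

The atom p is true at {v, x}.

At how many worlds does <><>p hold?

v: no successors, so <><>p fails. ✗
w: successors {v}; <>p there: v:F. ✗
x: successors {x}; <>p there: x:T. ✓
Satisfying worlds: {x}.

1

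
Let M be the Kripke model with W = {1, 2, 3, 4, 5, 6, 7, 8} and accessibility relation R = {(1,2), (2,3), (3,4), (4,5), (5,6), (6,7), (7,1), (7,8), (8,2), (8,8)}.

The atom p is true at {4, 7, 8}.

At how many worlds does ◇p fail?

4

1: successors {2}; p there: 2:F. ✗
2: successors {3}; p there: 3:F. ✗
3: successors {4}; p there: 4:T. ✓
4: successors {5}; p there: 5:F. ✗
5: successors {6}; p there: 6:F. ✗
6: successors {7}; p there: 7:T. ✓
7: successors {1, 8}; p there: 1:F, 8:T. ✓
8: successors {2, 8}; p there: 2:F, 8:T. ✓
Satisfying worlds: {3, 6, 7, 8}.
So ◇p fails at the other 4 worlds.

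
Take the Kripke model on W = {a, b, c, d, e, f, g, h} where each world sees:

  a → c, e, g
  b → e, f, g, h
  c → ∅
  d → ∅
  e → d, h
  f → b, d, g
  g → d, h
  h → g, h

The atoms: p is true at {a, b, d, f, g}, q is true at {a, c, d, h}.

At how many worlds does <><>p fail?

a: successors {c, e, g}; <>p there: c:F, e:T, g:T. ✓
b: successors {e, f, g, h}; <>p there: e:T, f:T, g:T, h:T. ✓
c: no successors, so <><>p fails. ✗
d: no successors, so <><>p fails. ✗
e: successors {d, h}; <>p there: d:F, h:T. ✓
f: successors {b, d, g}; <>p there: b:T, d:F, g:T. ✓
g: successors {d, h}; <>p there: d:F, h:T. ✓
h: successors {g, h}; <>p there: g:T, h:T. ✓
Satisfying worlds: {a, b, e, f, g, h}.
So <><>p fails at the other 2 worlds.

2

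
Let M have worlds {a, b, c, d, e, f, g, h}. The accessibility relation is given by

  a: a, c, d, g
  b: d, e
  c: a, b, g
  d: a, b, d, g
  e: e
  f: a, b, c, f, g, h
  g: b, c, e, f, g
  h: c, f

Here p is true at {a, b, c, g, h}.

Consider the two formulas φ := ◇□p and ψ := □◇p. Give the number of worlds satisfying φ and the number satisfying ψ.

For ◇□p:
a: successors {a, c, d, g}; □p there: a:F, c:T, d:F, g:F. ✓
b: successors {d, e}; □p there: d:F, e:F. ✗
c: successors {a, b, g}; □p there: a:F, b:F, g:F. ✗
d: successors {a, b, d, g}; □p there: a:F, b:F, d:F, g:F. ✗
e: successors {e}; □p there: e:F. ✗
f: successors {a, b, c, f, g, h}; □p there: a:F, b:F, c:T, f:F, g:F, h:F. ✓
g: successors {b, c, e, f, g}; □p there: b:F, c:T, e:F, f:F, g:F. ✓
h: successors {c, f}; □p there: c:T, f:F. ✓
— 4 worlds.
For □◇p:
a: successors {a, c, d, g}; ◇p there: a:T, c:T, d:T, g:T. ✓
b: successors {d, e}; ◇p there: d:T, e:F. ✗
c: successors {a, b, g}; ◇p there: a:T, b:F, g:T. ✗
d: successors {a, b, d, g}; ◇p there: a:T, b:F, d:T, g:T. ✗
e: successors {e}; ◇p there: e:F. ✗
f: successors {a, b, c, f, g, h}; ◇p there: a:T, b:F, c:T, f:T, g:T, h:T. ✗
g: successors {b, c, e, f, g}; ◇p there: b:F, c:T, e:F, f:T, g:T. ✗
h: successors {c, f}; ◇p there: c:T, f:T. ✓
— 2 worlds.

4 and 2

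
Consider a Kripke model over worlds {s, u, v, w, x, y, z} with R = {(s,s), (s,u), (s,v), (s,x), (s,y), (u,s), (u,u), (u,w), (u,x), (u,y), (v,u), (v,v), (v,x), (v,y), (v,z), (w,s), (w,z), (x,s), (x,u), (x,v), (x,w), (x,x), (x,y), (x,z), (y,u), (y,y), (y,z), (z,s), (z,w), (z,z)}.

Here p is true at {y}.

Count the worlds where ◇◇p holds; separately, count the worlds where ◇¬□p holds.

7 and 7

For ◇◇p:
s: successors {s, u, v, x, y}; ◇p there: s:T, u:T, v:T, x:T, y:T. ✓
u: successors {s, u, w, x, y}; ◇p there: s:T, u:T, w:F, x:T, y:T. ✓
v: successors {u, v, x, y, z}; ◇p there: u:T, v:T, x:T, y:T, z:F. ✓
w: successors {s, z}; ◇p there: s:T, z:F. ✓
x: successors {s, u, v, w, x, y, z}; ◇p there: s:T, u:T, v:T, w:F, x:T, y:T, z:F. ✓
y: successors {u, y, z}; ◇p there: u:T, y:T, z:F. ✓
z: successors {s, w, z}; ◇p there: s:T, w:F, z:F. ✓
— 7 worlds.
For ◇¬□p:
s: successors {s, u, v, x, y}; ¬□p there: s:T, u:T, v:T, x:T, y:T. ✓
u: successors {s, u, w, x, y}; ¬□p there: s:T, u:T, w:T, x:T, y:T. ✓
v: successors {u, v, x, y, z}; ¬□p there: u:T, v:T, x:T, y:T, z:T. ✓
w: successors {s, z}; ¬□p there: s:T, z:T. ✓
x: successors {s, u, v, w, x, y, z}; ¬□p there: s:T, u:T, v:T, w:T, x:T, y:T, z:T. ✓
y: successors {u, y, z}; ¬□p there: u:T, y:T, z:T. ✓
z: successors {s, w, z}; ¬□p there: s:T, w:T, z:T. ✓
— 7 worlds.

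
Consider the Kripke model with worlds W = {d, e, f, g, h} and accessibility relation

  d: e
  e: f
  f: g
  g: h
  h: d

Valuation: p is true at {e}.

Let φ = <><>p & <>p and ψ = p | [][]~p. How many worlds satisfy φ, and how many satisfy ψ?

For <><>p & <>p:
d: <><>p is F, <>p is T. ✗
e: <><>p is F, <>p is F. ✗
f: <><>p is F, <>p is F. ✗
g: <><>p is F, <>p is F. ✗
h: <><>p is T, <>p is F. ✗
— 0 worlds.
For p | [][]~p:
d: p is F, [][]~p is T. ✓
e: p is T, [][]~p is T. ✓
f: p is F, [][]~p is T. ✓
g: p is F, [][]~p is T. ✓
h: p is F, [][]~p is F. ✗
— 4 worlds.

0 and 4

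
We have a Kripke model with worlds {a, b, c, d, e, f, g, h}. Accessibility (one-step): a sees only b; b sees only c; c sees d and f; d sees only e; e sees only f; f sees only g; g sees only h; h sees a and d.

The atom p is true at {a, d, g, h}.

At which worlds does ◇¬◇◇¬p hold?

a: successors {b}; ¬◇◇¬p there: b:F. ✗
b: successors {c}; ¬◇◇¬p there: c:F. ✗
c: successors {d, f}; ¬◇◇¬p there: d:F, f:T. ✓
d: successors {e}; ¬◇◇¬p there: e:T. ✓
e: successors {f}; ¬◇◇¬p there: f:T. ✓
f: successors {g}; ¬◇◇¬p there: g:T. ✓
g: successors {h}; ¬◇◇¬p there: h:F. ✗
h: successors {a, d}; ¬◇◇¬p there: a:F, d:F. ✗

{c, d, e, f}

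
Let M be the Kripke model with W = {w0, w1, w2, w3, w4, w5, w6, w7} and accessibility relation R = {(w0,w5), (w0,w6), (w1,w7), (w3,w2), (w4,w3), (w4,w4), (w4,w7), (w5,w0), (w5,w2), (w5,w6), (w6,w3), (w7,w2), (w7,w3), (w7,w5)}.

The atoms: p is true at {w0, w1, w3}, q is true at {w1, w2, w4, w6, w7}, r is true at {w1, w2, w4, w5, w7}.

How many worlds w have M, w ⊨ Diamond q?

6

w0: successors {w5, w6}; q there: w5:F, w6:T. ✓
w1: successors {w7}; q there: w7:T. ✓
w2: no successors, so Diamond q fails. ✗
w3: successors {w2}; q there: w2:T. ✓
w4: successors {w3, w4, w7}; q there: w3:F, w4:T, w7:T. ✓
w5: successors {w0, w2, w6}; q there: w0:F, w2:T, w6:T. ✓
w6: successors {w3}; q there: w3:F. ✗
w7: successors {w2, w3, w5}; q there: w2:T, w3:F, w5:F. ✓
Satisfying worlds: {w0, w1, w3, w4, w5, w7}.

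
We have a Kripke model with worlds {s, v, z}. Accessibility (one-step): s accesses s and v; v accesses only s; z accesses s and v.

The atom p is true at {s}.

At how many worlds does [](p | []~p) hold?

1

s: successors {s, v}; p | []~p there: s:T, v:F. ✗
v: successors {s}; p | []~p there: s:T. ✓
z: successors {s, v}; p | []~p there: s:T, v:F. ✗
Satisfying worlds: {v}.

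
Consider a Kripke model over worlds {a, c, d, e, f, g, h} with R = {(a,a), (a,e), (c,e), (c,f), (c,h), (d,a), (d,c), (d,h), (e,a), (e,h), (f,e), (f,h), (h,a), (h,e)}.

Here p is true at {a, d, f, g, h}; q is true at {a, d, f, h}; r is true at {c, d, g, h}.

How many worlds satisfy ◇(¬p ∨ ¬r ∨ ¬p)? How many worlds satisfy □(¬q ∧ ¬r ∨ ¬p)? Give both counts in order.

For ◇(¬p ∨ ¬r ∨ ¬p):
a: successors {a, e}; ¬p ∨ ¬r ∨ ¬p there: a:T, e:T. ✓
c: successors {e, f, h}; ¬p ∨ ¬r ∨ ¬p there: e:T, f:T, h:F. ✓
d: successors {a, c, h}; ¬p ∨ ¬r ∨ ¬p there: a:T, c:T, h:F. ✓
e: successors {a, h}; ¬p ∨ ¬r ∨ ¬p there: a:T, h:F. ✓
f: successors {e, h}; ¬p ∨ ¬r ∨ ¬p there: e:T, h:F. ✓
g: no successors, so ◇(¬p ∨ ¬r ∨ ¬p) fails. ✗
h: successors {a, e}; ¬p ∨ ¬r ∨ ¬p there: a:T, e:T. ✓
— 6 worlds.
For □(¬q ∧ ¬r ∨ ¬p):
a: successors {a, e}; ¬q ∧ ¬r ∨ ¬p there: a:F, e:T. ✗
c: successors {e, f, h}; ¬q ∧ ¬r ∨ ¬p there: e:T, f:F, h:F. ✗
d: successors {a, c, h}; ¬q ∧ ¬r ∨ ¬p there: a:F, c:T, h:F. ✗
e: successors {a, h}; ¬q ∧ ¬r ∨ ¬p there: a:F, h:F. ✗
f: successors {e, h}; ¬q ∧ ¬r ∨ ¬p there: e:T, h:F. ✗
g: no successors, so □(¬q ∧ ¬r ∨ ¬p) holds vacuously. ✓
h: successors {a, e}; ¬q ∧ ¬r ∨ ¬p there: a:F, e:T. ✗
— 1 world.

6 and 1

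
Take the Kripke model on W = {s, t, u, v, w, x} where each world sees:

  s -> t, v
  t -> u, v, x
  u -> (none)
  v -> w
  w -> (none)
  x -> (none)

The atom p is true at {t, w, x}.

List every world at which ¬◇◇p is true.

s: ◇◇p is T. ✗
t: ◇◇p is T. ✗
u: ◇◇p is F. ✓
v: ◇◇p is F. ✓
w: ◇◇p is F. ✓
x: ◇◇p is F. ✓

{u, v, w, x}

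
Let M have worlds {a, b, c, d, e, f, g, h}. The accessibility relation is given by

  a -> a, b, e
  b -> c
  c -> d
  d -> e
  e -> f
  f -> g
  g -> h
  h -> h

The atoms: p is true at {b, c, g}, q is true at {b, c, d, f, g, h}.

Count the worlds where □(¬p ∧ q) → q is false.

a: □(¬p ∧ q) is F, q is F. ✓
b: □(¬p ∧ q) is F, q is T. ✓
c: □(¬p ∧ q) is T, q is T. ✓
d: □(¬p ∧ q) is F, q is T. ✓
e: □(¬p ∧ q) is T, q is F. ✗
f: □(¬p ∧ q) is F, q is T. ✓
g: □(¬p ∧ q) is T, q is T. ✓
h: □(¬p ∧ q) is T, q is T. ✓
Satisfying worlds: {a, b, c, d, f, g, h}.
So □(¬p ∧ q) → q fails at the other 1 world.

1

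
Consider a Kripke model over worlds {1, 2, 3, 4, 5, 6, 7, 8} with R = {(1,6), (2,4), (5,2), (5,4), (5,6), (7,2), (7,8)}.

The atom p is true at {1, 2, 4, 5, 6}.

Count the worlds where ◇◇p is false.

6

1: successors {6}; ◇p there: 6:F. ✗
2: successors {4}; ◇p there: 4:F. ✗
3: no successors, so ◇◇p fails. ✗
4: no successors, so ◇◇p fails. ✗
5: successors {2, 4, 6}; ◇p there: 2:T, 4:F, 6:F. ✓
6: no successors, so ◇◇p fails. ✗
7: successors {2, 8}; ◇p there: 2:T, 8:F. ✓
8: no successors, so ◇◇p fails. ✗
Satisfying worlds: {5, 7}.
So ◇◇p fails at the other 6 worlds.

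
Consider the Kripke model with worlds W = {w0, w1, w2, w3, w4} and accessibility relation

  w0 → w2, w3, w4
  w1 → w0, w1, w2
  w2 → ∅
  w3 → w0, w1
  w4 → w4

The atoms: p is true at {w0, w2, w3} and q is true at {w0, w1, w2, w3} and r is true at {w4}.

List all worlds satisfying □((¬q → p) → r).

w0: successors {w2, w3, w4}; (¬q → p) → r there: w2:F, w3:F, w4:T. ✗
w1: successors {w0, w1, w2}; (¬q → p) → r there: w0:F, w1:F, w2:F. ✗
w2: no successors, so □((¬q → p) → r) holds vacuously. ✓
w3: successors {w0, w1}; (¬q → p) → r there: w0:F, w1:F. ✗
w4: successors {w4}; (¬q → p) → r there: w4:T. ✓

{w2, w4}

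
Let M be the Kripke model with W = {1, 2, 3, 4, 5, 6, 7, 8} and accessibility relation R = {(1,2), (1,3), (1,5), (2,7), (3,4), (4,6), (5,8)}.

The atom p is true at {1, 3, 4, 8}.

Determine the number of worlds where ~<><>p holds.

7

1: <><>p is T. ✗
2: <><>p is F. ✓
3: <><>p is F. ✓
4: <><>p is F. ✓
5: <><>p is F. ✓
6: <><>p is F. ✓
7: <><>p is F. ✓
8: <><>p is F. ✓
Satisfying worlds: {2, 3, 4, 5, 6, 7, 8}.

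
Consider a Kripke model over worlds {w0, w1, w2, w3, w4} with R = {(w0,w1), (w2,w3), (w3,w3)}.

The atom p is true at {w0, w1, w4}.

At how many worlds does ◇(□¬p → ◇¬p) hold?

w0: successors {w1}; □¬p → ◇¬p there: w1:F. ✗
w1: no successors, so ◇(□¬p → ◇¬p) fails. ✗
w2: successors {w3}; □¬p → ◇¬p there: w3:T. ✓
w3: successors {w3}; □¬p → ◇¬p there: w3:T. ✓
w4: no successors, so ◇(□¬p → ◇¬p) fails. ✗
Satisfying worlds: {w2, w3}.

2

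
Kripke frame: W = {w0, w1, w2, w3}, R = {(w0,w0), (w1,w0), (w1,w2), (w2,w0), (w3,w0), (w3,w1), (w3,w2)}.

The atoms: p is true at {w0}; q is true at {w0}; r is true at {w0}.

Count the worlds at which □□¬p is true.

w0: successors {w0}; □¬p there: w0:F. ✗
w1: successors {w0, w2}; □¬p there: w0:F, w2:F. ✗
w2: successors {w0}; □¬p there: w0:F. ✗
w3: successors {w0, w1, w2}; □¬p there: w0:F, w1:F, w2:F. ✗
Satisfying worlds: ∅.

0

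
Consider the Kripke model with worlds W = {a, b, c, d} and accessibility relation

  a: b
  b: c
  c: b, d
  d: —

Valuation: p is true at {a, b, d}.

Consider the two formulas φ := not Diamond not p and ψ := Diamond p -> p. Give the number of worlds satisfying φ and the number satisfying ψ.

For not Diamond not p:
a: Diamond not p is F. ✓
b: Diamond not p is T. ✗
c: Diamond not p is F. ✓
d: Diamond not p is F. ✓
— 3 worlds.
For Diamond p -> p:
a: Diamond p is T, p is T. ✓
b: Diamond p is F, p is T. ✓
c: Diamond p is T, p is F. ✗
d: Diamond p is F, p is T. ✓
— 3 worlds.

3 and 3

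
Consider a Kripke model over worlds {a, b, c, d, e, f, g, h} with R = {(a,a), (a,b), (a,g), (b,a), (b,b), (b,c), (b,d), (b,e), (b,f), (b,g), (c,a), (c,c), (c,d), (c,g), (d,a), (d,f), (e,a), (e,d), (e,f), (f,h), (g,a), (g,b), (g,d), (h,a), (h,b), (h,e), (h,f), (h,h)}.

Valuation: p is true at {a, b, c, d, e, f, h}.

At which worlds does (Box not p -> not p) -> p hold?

{a, b, c, d, e, f, h}

a: Box not p -> not p is T, p is T. ✓
b: Box not p -> not p is T, p is T. ✓
c: Box not p -> not p is T, p is T. ✓
d: Box not p -> not p is T, p is T. ✓
e: Box not p -> not p is T, p is T. ✓
f: Box not p -> not p is T, p is T. ✓
g: Box not p -> not p is T, p is F. ✗
h: Box not p -> not p is T, p is T. ✓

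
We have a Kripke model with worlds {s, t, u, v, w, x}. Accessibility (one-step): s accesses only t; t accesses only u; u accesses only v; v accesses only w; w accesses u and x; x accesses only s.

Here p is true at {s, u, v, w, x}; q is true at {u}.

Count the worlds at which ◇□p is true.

5

s: successors {t}; □p there: t:T. ✓
t: successors {u}; □p there: u:T. ✓
u: successors {v}; □p there: v:T. ✓
v: successors {w}; □p there: w:T. ✓
w: successors {u, x}; □p there: u:T, x:T. ✓
x: successors {s}; □p there: s:F. ✗
Satisfying worlds: {s, t, u, v, w}.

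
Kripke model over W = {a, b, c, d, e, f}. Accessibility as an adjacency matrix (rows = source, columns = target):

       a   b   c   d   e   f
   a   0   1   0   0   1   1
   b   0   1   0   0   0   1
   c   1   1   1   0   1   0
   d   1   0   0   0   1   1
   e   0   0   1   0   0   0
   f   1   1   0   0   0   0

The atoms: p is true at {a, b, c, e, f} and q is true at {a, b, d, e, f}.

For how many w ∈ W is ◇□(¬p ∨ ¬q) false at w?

3

a: successors {b, e, f}; □(¬p ∨ ¬q) there: b:F, e:T, f:F. ✓
b: successors {b, f}; □(¬p ∨ ¬q) there: b:F, f:F. ✗
c: successors {a, b, c, e}; □(¬p ∨ ¬q) there: a:F, b:F, c:F, e:T. ✓
d: successors {a, e, f}; □(¬p ∨ ¬q) there: a:F, e:T, f:F. ✓
e: successors {c}; □(¬p ∨ ¬q) there: c:F. ✗
f: successors {a, b}; □(¬p ∨ ¬q) there: a:F, b:F. ✗
Satisfying worlds: {a, c, d}.
So ◇□(¬p ∨ ¬q) fails at the other 3 worlds.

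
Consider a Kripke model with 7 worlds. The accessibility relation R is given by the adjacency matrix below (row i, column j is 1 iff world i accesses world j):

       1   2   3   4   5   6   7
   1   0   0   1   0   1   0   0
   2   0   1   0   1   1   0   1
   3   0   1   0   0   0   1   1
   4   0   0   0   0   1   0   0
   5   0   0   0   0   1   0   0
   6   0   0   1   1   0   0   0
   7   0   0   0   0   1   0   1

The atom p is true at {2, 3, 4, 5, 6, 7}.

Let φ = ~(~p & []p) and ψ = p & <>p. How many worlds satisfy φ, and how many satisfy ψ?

For ~(~p & []p):
1: ~p & []p is T. ✗
2: ~p & []p is F. ✓
3: ~p & []p is F. ✓
4: ~p & []p is F. ✓
5: ~p & []p is F. ✓
6: ~p & []p is F. ✓
7: ~p & []p is F. ✓
— 6 worlds.
For p & <>p:
1: p is F, <>p is T. ✗
2: p is T, <>p is T. ✓
3: p is T, <>p is T. ✓
4: p is T, <>p is T. ✓
5: p is T, <>p is T. ✓
6: p is T, <>p is T. ✓
7: p is T, <>p is T. ✓
— 6 worlds.

6 and 6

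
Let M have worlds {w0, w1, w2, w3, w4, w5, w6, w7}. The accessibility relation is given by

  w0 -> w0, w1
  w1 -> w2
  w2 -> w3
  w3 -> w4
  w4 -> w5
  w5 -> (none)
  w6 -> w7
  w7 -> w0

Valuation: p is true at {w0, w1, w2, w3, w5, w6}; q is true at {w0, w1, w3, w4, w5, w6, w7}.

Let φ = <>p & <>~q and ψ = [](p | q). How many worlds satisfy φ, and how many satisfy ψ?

For <>p & <>~q:
w0: <>p is T, <>~q is F. ✗
w1: <>p is T, <>~q is T. ✓
w2: <>p is T, <>~q is F. ✗
w3: <>p is F, <>~q is F. ✗
w4: <>p is T, <>~q is F. ✗
w5: <>p is F, <>~q is F. ✗
w6: <>p is F, <>~q is F. ✗
w7: <>p is T, <>~q is F. ✗
— 1 world.
For [](p | q):
w0: successors {w0, w1}; p | q there: w0:T, w1:T. ✓
w1: successors {w2}; p | q there: w2:T. ✓
w2: successors {w3}; p | q there: w3:T. ✓
w3: successors {w4}; p | q there: w4:T. ✓
w4: successors {w5}; p | q there: w5:T. ✓
w5: no successors, so [](p | q) holds vacuously. ✓
w6: successors {w7}; p | q there: w7:T. ✓
w7: successors {w0}; p | q there: w0:T. ✓
— 8 worlds.

1 and 8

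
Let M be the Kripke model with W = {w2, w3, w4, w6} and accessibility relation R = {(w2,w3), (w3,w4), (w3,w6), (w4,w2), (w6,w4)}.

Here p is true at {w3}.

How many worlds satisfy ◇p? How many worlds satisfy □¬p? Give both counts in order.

For ◇p:
w2: successors {w3}; p there: w3:T. ✓
w3: successors {w4, w6}; p there: w4:F, w6:F. ✗
w4: successors {w2}; p there: w2:F. ✗
w6: successors {w4}; p there: w4:F. ✗
— 1 world.
For □¬p:
w2: successors {w3}; ¬p there: w3:F. ✗
w3: successors {w4, w6}; ¬p there: w4:T, w6:T. ✓
w4: successors {w2}; ¬p there: w2:T. ✓
w6: successors {w4}; ¬p there: w4:T. ✓
— 3 worlds.

1 and 3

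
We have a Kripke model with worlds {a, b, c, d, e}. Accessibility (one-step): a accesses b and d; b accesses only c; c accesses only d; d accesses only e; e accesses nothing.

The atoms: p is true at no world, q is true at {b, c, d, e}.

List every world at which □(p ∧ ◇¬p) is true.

{e}

a: successors {b, d}; p ∧ ◇¬p there: b:F, d:F. ✗
b: successors {c}; p ∧ ◇¬p there: c:F. ✗
c: successors {d}; p ∧ ◇¬p there: d:F. ✗
d: successors {e}; p ∧ ◇¬p there: e:F. ✗
e: no successors, so □(p ∧ ◇¬p) holds vacuously. ✓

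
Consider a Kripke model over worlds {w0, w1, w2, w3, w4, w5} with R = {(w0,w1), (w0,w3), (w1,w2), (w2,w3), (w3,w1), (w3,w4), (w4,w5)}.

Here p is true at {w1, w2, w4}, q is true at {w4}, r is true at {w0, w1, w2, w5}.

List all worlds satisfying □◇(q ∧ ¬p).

w0: successors {w1, w3}; ◇(q ∧ ¬p) there: w1:F, w3:F. ✗
w1: successors {w2}; ◇(q ∧ ¬p) there: w2:F. ✗
w2: successors {w3}; ◇(q ∧ ¬p) there: w3:F. ✗
w3: successors {w1, w4}; ◇(q ∧ ¬p) there: w1:F, w4:F. ✗
w4: successors {w5}; ◇(q ∧ ¬p) there: w5:F. ✗
w5: no successors, so □◇(q ∧ ¬p) holds vacuously. ✓

{w5}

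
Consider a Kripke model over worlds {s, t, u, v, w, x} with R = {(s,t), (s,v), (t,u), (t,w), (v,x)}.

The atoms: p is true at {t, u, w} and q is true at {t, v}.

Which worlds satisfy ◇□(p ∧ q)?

{t, v}

s: successors {t, v}; □(p ∧ q) there: t:F, v:F. ✗
t: successors {u, w}; □(p ∧ q) there: u:T, w:T. ✓
u: no successors, so ◇□(p ∧ q) fails. ✗
v: successors {x}; □(p ∧ q) there: x:T. ✓
w: no successors, so ◇□(p ∧ q) fails. ✗
x: no successors, so ◇□(p ∧ q) fails. ✗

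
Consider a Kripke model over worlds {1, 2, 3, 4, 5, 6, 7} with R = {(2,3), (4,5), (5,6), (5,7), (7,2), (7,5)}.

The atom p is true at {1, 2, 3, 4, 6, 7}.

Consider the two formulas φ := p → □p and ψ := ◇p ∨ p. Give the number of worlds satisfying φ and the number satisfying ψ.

5 and 7

For p → □p:
1: p is T, □p is T. ✓
2: p is T, □p is T. ✓
3: p is T, □p is T. ✓
4: p is T, □p is F. ✗
5: p is F, □p is T. ✓
6: p is T, □p is T. ✓
7: p is T, □p is F. ✗
— 5 worlds.
For ◇p ∨ p:
1: ◇p is F, p is T. ✓
2: ◇p is T, p is T. ✓
3: ◇p is F, p is T. ✓
4: ◇p is F, p is T. ✓
5: ◇p is T, p is F. ✓
6: ◇p is F, p is T. ✓
7: ◇p is T, p is T. ✓
— 7 worlds.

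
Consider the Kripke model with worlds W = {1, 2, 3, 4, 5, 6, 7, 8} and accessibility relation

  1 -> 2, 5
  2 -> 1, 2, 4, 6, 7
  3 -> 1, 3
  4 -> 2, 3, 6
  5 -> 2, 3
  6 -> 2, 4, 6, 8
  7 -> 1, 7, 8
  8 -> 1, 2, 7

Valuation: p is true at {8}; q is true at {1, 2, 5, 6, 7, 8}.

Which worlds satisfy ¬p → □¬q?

{8}

1: ¬p is T, □¬q is F. ✗
2: ¬p is T, □¬q is F. ✗
3: ¬p is T, □¬q is F. ✗
4: ¬p is T, □¬q is F. ✗
5: ¬p is T, □¬q is F. ✗
6: ¬p is T, □¬q is F. ✗
7: ¬p is T, □¬q is F. ✗
8: ¬p is F, □¬q is F. ✓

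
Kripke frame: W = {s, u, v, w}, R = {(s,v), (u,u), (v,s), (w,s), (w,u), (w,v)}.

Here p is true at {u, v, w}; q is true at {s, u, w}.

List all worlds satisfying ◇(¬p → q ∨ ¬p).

{s, u, v, w}

s: successors {v}; ¬p → q ∨ ¬p there: v:T. ✓
u: successors {u}; ¬p → q ∨ ¬p there: u:T. ✓
v: successors {s}; ¬p → q ∨ ¬p there: s:T. ✓
w: successors {s, u, v}; ¬p → q ∨ ¬p there: s:T, u:T, v:T. ✓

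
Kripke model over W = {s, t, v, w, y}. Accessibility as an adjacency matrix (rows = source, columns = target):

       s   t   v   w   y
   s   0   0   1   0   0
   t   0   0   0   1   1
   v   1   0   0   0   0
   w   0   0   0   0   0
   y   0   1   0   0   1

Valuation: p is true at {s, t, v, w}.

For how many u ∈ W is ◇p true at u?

s: successors {v}; p there: v:T. ✓
t: successors {w, y}; p there: w:T, y:F. ✓
v: successors {s}; p there: s:T. ✓
w: no successors, so ◇p fails. ✗
y: successors {t, y}; p there: t:T, y:F. ✓
Satisfying worlds: {s, t, v, y}.

4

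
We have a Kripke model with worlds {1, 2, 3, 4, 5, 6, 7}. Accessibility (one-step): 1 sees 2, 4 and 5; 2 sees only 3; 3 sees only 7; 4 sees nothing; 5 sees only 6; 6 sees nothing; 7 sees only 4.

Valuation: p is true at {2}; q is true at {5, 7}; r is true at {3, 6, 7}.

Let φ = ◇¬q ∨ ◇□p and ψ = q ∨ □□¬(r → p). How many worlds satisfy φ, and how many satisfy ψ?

For ◇¬q ∨ ◇□p:
1: ◇¬q is T, ◇□p is T. ✓
2: ◇¬q is T, ◇□p is F. ✓
3: ◇¬q is F, ◇□p is F. ✗
4: ◇¬q is F, ◇□p is F. ✗
5: ◇¬q is T, ◇□p is T. ✓
6: ◇¬q is F, ◇□p is F. ✗
7: ◇¬q is T, ◇□p is T. ✓
— 4 worlds.
For q ∨ □□¬(r → p):
1: q is F, □□¬(r → p) is T. ✓
2: q is F, □□¬(r → p) is T. ✓
3: q is F, □□¬(r → p) is F. ✗
4: q is F, □□¬(r → p) is T. ✓
5: q is T, □□¬(r → p) is T. ✓
6: q is F, □□¬(r → p) is T. ✓
7: q is T, □□¬(r → p) is T. ✓
— 6 worlds.

4 and 6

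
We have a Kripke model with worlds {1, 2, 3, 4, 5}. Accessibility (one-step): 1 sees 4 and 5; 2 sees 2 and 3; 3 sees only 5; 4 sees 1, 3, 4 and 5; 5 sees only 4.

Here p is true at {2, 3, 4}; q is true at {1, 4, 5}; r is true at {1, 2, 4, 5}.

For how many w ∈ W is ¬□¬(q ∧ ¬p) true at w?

1: □¬(q ∧ ¬p) is F. ✓
2: □¬(q ∧ ¬p) is T. ✗
3: □¬(q ∧ ¬p) is F. ✓
4: □¬(q ∧ ¬p) is F. ✓
5: □¬(q ∧ ¬p) is T. ✗
Satisfying worlds: {1, 3, 4}.

3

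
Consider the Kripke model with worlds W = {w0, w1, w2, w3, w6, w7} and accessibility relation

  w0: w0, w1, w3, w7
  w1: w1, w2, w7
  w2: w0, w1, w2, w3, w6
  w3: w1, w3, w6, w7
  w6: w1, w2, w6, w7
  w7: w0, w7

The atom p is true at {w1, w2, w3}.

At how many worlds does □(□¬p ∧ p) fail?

w0: successors {w0, w1, w3, w7}; □¬p ∧ p there: w0:F, w1:F, w3:F, w7:F. ✗
w1: successors {w1, w2, w7}; □¬p ∧ p there: w1:F, w2:F, w7:F. ✗
w2: successors {w0, w1, w2, w3, w6}; □¬p ∧ p there: w0:F, w1:F, w2:F, w3:F, w6:F. ✗
w3: successors {w1, w3, w6, w7}; □¬p ∧ p there: w1:F, w3:F, w6:F, w7:F. ✗
w6: successors {w1, w2, w6, w7}; □¬p ∧ p there: w1:F, w2:F, w6:F, w7:F. ✗
w7: successors {w0, w7}; □¬p ∧ p there: w0:F, w7:F. ✗
Satisfying worlds: ∅.
So □(□¬p ∧ p) fails at the other 6 worlds.

6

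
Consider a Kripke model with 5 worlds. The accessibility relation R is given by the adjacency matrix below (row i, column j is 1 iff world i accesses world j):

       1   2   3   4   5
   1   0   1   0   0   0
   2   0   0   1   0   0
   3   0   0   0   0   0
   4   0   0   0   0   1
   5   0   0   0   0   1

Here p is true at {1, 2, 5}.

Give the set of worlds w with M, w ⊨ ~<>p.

{2, 3}

1: <>p is T. ✗
2: <>p is F. ✓
3: <>p is F. ✓
4: <>p is T. ✗
5: <>p is T. ✗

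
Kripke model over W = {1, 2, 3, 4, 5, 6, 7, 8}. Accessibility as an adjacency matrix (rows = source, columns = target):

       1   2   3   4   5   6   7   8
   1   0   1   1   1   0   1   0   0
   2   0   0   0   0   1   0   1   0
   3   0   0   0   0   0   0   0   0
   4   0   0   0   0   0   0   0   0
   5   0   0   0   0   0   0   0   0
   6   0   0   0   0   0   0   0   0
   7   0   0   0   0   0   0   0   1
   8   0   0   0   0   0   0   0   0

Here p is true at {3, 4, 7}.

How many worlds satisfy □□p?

1: successors {2, 3, 4, 6}; □p there: 2:F, 3:T, 4:T, 6:T. ✗
2: successors {5, 7}; □p there: 5:T, 7:F. ✗
3: no successors, so □□p holds vacuously. ✓
4: no successors, so □□p holds vacuously. ✓
5: no successors, so □□p holds vacuously. ✓
6: no successors, so □□p holds vacuously. ✓
7: successors {8}; □p there: 8:T. ✓
8: no successors, so □□p holds vacuously. ✓
Satisfying worlds: {3, 4, 5, 6, 7, 8}.

6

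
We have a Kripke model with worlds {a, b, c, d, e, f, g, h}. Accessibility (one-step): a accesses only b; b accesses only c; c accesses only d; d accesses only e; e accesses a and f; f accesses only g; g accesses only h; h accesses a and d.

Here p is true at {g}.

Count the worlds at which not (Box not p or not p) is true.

a: Box not p or not p is T. ✗
b: Box not p or not p is T. ✗
c: Box not p or not p is T. ✗
d: Box not p or not p is T. ✗
e: Box not p or not p is T. ✗
f: Box not p or not p is T. ✗
g: Box not p or not p is T. ✗
h: Box not p or not p is T. ✗
Satisfying worlds: ∅.

0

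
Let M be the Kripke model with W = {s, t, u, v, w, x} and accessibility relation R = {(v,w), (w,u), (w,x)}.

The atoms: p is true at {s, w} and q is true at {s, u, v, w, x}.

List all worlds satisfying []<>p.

s: no successors, so []<>p holds vacuously. ✓
t: no successors, so []<>p holds vacuously. ✓
u: no successors, so []<>p holds vacuously. ✓
v: successors {w}; <>p there: w:F. ✗
w: successors {u, x}; <>p there: u:F, x:F. ✗
x: no successors, so []<>p holds vacuously. ✓

{s, t, u, x}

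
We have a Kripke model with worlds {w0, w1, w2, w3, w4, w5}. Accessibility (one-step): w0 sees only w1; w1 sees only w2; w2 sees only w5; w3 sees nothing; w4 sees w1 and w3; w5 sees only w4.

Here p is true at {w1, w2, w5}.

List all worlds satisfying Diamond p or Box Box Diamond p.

{w0, w1, w2, w3, w4}

w0: Diamond p is T, Box Box Diamond p is T. ✓
w1: Diamond p is T, Box Box Diamond p is F. ✓
w2: Diamond p is T, Box Box Diamond p is T. ✓
w3: Diamond p is F, Box Box Diamond p is T. ✓
w4: Diamond p is T, Box Box Diamond p is T. ✓
w5: Diamond p is F, Box Box Diamond p is F. ✗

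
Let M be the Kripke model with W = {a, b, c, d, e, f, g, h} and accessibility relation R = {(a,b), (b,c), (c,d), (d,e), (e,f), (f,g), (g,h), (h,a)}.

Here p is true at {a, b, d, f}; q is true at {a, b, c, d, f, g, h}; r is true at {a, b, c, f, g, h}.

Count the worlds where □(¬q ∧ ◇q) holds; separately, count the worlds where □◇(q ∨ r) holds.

For □(¬q ∧ ◇q):
a: successors {b}; ¬q ∧ ◇q there: b:F. ✗
b: successors {c}; ¬q ∧ ◇q there: c:F. ✗
c: successors {d}; ¬q ∧ ◇q there: d:F. ✗
d: successors {e}; ¬q ∧ ◇q there: e:T. ✓
e: successors {f}; ¬q ∧ ◇q there: f:F. ✗
f: successors {g}; ¬q ∧ ◇q there: g:F. ✗
g: successors {h}; ¬q ∧ ◇q there: h:F. ✗
h: successors {a}; ¬q ∧ ◇q there: a:F. ✗
— 1 world.
For □◇(q ∨ r):
a: successors {b}; ◇(q ∨ r) there: b:T. ✓
b: successors {c}; ◇(q ∨ r) there: c:T. ✓
c: successors {d}; ◇(q ∨ r) there: d:F. ✗
d: successors {e}; ◇(q ∨ r) there: e:T. ✓
e: successors {f}; ◇(q ∨ r) there: f:T. ✓
f: successors {g}; ◇(q ∨ r) there: g:T. ✓
g: successors {h}; ◇(q ∨ r) there: h:T. ✓
h: successors {a}; ◇(q ∨ r) there: a:T. ✓
— 7 worlds.

1 and 7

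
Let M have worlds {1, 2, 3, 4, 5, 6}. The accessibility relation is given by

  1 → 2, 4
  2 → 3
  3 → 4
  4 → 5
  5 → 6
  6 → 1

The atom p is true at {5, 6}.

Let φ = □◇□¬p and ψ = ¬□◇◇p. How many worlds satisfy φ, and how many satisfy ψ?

3 and 3

For □◇□¬p:
1: successors {2, 4}; ◇□¬p there: 2:T, 4:F. ✗
2: successors {3}; ◇□¬p there: 3:F. ✗
3: successors {4}; ◇□¬p there: 4:F. ✗
4: successors {5}; ◇□¬p there: 5:T. ✓
5: successors {6}; ◇□¬p there: 6:T. ✓
6: successors {1}; ◇□¬p there: 1:T. ✓
— 3 worlds.
For ¬□◇◇p:
1: □◇◇p is F. ✓
2: □◇◇p is T. ✗
3: □◇◇p is T. ✗
4: □◇◇p is F. ✓
5: □◇◇p is F. ✓
6: □◇◇p is T. ✗
— 3 worlds.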